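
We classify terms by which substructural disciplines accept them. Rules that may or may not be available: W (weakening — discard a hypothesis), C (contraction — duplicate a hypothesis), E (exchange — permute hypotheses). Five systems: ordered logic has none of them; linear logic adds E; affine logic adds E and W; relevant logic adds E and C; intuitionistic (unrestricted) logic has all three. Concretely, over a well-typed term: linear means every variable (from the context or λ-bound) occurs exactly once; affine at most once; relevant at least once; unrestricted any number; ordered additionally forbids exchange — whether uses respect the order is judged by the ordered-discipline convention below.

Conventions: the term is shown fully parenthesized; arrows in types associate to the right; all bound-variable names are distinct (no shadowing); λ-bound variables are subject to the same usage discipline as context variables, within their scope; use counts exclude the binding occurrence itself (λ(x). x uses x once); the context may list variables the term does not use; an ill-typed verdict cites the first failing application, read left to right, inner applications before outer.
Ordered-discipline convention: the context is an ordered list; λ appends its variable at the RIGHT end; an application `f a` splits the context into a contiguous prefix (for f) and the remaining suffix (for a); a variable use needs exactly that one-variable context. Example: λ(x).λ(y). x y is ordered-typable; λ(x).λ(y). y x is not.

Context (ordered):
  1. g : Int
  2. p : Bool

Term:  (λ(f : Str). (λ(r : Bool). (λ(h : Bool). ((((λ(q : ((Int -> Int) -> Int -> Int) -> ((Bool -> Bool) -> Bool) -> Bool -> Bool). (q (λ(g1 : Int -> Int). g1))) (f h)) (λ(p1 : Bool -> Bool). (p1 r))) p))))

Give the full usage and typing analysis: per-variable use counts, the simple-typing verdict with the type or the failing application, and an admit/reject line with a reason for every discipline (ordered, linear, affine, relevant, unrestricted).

counts: g: 0×; p: 1×; f (bound): 1×; r (bound): 1×; h (bound): 1×; q (bound): 1×; g1 (bound): 1×; p1 (bound): 1×
uses in reading order: q, g1, f, h, p1, r, p
typing: ill-typed: non-arrow in function slot: Str
ordered: ✗ — the type mismatch rejects it
linear: ✗ — not simply typable
affine: ✗ — fails simple typing
relevant: ✗ — a type mismatch blocks all five
unrestricted: ✗ — the type mismatch rejects it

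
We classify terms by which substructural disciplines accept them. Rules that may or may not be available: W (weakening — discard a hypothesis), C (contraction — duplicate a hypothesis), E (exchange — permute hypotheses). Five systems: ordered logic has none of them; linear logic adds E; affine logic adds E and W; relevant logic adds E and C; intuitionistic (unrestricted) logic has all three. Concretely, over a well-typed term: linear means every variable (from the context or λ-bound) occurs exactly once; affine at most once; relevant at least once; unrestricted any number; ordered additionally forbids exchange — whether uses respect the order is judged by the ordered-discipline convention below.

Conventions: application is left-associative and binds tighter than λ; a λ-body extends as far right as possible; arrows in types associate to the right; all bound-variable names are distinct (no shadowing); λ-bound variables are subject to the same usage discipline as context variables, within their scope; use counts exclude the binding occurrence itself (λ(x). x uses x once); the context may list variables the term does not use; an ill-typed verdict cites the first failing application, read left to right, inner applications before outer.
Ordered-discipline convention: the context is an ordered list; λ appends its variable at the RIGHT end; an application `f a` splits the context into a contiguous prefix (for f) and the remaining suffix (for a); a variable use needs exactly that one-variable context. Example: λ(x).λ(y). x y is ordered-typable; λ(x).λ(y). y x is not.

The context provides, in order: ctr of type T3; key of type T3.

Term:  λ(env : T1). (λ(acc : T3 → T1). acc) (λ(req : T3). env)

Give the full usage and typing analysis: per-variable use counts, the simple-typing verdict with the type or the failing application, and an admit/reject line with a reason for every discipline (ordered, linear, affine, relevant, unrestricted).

use counts: ctr=0; key=0; env [bound]=1; acc [bound]=1; req [bound]=0
uses in reading order: acc, env
typing: ✓ — T1 → T3 → T1
ordered: ✗, ctr, key, req left unused
linear: ✗, ctr, key, req left unused
affine: ✓, at most one use each (ctr, key, env, acc, req)
relevant: ✗, ctr, key, req left unused
unrestricted: ✓, simply typable at T1 → T3 → T1; W, C, E all held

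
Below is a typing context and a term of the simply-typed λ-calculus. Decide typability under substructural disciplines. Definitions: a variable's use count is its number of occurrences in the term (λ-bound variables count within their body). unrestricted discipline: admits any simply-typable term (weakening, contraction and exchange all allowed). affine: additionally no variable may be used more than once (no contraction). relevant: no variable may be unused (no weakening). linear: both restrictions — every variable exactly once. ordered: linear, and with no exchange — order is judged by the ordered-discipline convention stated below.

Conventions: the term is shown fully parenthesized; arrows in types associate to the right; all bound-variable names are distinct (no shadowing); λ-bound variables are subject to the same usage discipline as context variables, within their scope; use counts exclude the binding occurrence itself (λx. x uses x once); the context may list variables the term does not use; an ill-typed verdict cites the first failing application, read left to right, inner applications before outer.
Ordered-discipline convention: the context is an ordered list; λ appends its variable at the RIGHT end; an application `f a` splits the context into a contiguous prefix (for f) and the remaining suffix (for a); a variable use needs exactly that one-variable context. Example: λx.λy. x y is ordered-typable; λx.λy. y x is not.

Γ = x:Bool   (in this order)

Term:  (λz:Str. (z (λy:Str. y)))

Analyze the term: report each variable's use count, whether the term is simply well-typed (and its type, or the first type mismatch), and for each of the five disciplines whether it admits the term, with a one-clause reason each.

counts: x: 0, z (bound): 1, y (bound): 1
order of uses: z, y
typing: ill-typed: can't apply a value of type Str
ordered: ✗ — fails simple typing
linear: ✗ — a type mismatch blocks all five
affine: ✗ — the type mismatch rejects it
relevant: ✗ — not simply typable
unrestricted: ✗ — fails simple typing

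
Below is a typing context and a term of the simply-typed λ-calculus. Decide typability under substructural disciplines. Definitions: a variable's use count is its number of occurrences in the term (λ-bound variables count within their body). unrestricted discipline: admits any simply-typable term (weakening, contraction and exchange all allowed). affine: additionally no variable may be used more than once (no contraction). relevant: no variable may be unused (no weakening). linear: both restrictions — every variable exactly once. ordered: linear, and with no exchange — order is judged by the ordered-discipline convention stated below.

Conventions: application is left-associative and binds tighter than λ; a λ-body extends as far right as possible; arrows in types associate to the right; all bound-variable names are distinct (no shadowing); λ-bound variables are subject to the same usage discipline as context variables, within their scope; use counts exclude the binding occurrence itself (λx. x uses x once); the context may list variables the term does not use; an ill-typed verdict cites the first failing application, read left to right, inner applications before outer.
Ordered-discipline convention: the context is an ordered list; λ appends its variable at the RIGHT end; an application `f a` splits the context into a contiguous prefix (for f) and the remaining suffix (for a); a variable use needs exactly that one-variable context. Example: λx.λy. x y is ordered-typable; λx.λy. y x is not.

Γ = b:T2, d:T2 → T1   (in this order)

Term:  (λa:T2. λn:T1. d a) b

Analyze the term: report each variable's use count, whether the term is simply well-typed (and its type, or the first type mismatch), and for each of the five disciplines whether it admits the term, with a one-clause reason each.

variable uses: b: 1×; d: 1×; a (λ-bound): 1×; n (λ-bound): 0×
uses in reading order: d, a, b
typing: well-typed — term : T1 → T1
ordered ✗ (unused: n — weakening required)
linear ✗ (unused: n — weakening required)
affine ✓ (b, d, a, n: no repeats, contraction unneeded)
relevant ✗ (unused: n — weakening required)
unrestricted ✓ (simply typable at T1 → T1; W, C, E all held)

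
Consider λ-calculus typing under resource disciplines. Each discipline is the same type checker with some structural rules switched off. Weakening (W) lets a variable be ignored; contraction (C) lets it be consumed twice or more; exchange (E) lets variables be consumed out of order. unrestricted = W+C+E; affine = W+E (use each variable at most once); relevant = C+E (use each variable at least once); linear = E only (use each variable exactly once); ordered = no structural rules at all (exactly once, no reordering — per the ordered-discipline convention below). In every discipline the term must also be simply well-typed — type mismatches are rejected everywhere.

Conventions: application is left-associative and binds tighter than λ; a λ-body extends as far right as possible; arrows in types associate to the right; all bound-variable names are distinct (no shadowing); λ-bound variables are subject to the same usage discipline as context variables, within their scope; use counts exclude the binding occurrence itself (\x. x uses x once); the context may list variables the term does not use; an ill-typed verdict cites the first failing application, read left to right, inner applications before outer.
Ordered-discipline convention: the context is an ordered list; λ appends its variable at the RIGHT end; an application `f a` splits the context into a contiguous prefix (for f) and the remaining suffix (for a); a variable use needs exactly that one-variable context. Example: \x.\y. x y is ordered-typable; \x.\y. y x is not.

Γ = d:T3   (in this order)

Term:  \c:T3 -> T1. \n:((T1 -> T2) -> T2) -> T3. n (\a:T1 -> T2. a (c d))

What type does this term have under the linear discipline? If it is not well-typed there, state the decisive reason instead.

term : (T3 -> T1) -> (((T1 -> T2) -> T2) -> T3) -> T3
counts: d: 1, c (λ-bound): 1, n (λ-bound): 1, a (λ-bound): 1
left-to-right use order: n, a, c, d
typing: the term checks, with type (T3 -> T1) -> (((T1 -> T2) -> T2) -> T3) -> T3
per-discipline verdicts: ordered ✗ | linear ✓ | affine ✓ | relevant ✓ | unrestricted ✓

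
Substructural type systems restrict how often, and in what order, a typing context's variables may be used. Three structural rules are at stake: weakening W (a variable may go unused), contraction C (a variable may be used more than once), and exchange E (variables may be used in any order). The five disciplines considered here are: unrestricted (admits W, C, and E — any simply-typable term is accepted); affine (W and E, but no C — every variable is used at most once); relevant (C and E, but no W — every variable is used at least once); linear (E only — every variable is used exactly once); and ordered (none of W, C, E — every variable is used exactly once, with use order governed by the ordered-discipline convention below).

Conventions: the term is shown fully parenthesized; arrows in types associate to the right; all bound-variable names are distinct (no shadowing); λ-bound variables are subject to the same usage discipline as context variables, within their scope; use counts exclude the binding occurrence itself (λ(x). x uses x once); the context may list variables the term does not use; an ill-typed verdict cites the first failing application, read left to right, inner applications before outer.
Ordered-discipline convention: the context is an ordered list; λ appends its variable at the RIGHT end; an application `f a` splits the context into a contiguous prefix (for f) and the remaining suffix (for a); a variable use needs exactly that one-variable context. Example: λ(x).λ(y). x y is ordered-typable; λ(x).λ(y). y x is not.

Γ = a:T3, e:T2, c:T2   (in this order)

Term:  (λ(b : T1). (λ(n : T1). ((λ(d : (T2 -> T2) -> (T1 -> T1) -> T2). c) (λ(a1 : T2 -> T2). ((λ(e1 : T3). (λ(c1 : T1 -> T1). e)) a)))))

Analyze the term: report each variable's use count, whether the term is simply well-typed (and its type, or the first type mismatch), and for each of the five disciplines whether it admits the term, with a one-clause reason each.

variable uses: a=1; e=1; c=1; b (λ-bound)=0; n (λ-bound)=0; d (λ-bound)=0; a1 (λ-bound)=0; e1 (λ-bound)=0; c1 (λ-bound)=0
use order (left to right): c, e, a
typing: well-typed — term : T1 -> T1 -> T2
ordered: ✗, needs weakening: b, n, d, a1, e1, c1 unused
linear: ✗, needs weakening: b, n, d, a1, e1, c1 unused
affine: ✓, a, e, c, b, n, d, a1, e1, c1: no repeats, contraction unneeded
relevant: ✗, needs weakening: b, n, d, a1, e1, c1 unused
unrestricted: ✓, typability at T1 -> T1 -> T2 is all that's needed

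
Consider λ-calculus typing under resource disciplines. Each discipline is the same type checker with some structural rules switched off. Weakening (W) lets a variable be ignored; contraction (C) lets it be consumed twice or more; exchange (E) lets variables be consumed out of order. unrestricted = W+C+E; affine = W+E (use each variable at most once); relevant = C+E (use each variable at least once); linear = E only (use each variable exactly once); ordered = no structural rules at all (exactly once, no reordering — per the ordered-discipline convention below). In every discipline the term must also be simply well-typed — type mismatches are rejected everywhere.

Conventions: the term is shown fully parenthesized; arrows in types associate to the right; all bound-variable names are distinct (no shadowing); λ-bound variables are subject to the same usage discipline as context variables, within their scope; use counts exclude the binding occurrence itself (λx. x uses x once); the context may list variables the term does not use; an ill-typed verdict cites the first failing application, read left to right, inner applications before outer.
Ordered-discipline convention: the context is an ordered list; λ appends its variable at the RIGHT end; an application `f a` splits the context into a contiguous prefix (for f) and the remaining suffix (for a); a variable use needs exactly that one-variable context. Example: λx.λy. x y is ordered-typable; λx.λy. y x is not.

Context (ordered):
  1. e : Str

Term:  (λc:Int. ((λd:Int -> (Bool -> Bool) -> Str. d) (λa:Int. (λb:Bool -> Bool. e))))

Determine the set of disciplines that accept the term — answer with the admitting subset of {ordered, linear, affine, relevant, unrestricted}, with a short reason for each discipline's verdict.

admitted in: affine, unrestricted
usage: e ×1, c [bound] ×0, d [bound] ×1, a [bound] ×0, b [bound] ×0
left-to-right use order: d, e
typing: well-typed — term : Int -> Int -> (Bool -> Bool) -> Str
ordered: ✗, c, a, b left unused
linear: ✗, c, a, b left unused
affine: ✓, at most one use each (e, c, d, a, b)
relevant: ✗, c, a, b left unused
unrestricted: ✓, typability at Int -> Int -> (Bool -> Bool) -> Str is all that's needed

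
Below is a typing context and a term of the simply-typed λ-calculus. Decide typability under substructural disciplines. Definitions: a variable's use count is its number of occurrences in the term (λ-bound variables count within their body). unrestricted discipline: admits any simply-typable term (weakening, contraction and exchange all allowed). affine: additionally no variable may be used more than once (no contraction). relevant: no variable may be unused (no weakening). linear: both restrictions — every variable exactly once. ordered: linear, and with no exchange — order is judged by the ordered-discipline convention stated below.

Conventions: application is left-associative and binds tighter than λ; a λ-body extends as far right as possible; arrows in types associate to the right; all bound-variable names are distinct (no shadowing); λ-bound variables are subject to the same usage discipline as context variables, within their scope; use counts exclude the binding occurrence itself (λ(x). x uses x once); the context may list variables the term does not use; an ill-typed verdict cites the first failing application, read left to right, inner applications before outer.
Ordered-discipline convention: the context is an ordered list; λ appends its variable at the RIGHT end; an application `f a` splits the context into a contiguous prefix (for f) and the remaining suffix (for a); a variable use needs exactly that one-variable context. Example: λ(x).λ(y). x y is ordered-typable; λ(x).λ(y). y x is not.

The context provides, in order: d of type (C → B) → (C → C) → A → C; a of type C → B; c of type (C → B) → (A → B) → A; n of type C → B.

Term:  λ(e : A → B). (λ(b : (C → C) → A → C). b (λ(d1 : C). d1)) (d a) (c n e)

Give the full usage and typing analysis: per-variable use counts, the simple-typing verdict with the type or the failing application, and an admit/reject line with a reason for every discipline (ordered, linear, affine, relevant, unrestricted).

variable uses: d=1; a=1; c=1; n=1; e (λ-bound)=1; b (λ-bound)=1; d1 (λ-bound)=1
left-to-right use order: b, d1, d, a, c, n, e
typing: well-typed — term : (A → B) → C
ordered: ✓, d, a, c, n, e, b, d1 once each; derivable with no W/C/E
linear: ✓, exactly-once usage across d, a, c, n, e, b, d1
affine: ✓, at most one use each (d, a, c, n, e, b, d1)
relevant: ✓, d, a, c, n, e, b, d1: all used, weakening unneeded
unrestricted: ✓, simply typable at (A → B) → C; W, C, E all held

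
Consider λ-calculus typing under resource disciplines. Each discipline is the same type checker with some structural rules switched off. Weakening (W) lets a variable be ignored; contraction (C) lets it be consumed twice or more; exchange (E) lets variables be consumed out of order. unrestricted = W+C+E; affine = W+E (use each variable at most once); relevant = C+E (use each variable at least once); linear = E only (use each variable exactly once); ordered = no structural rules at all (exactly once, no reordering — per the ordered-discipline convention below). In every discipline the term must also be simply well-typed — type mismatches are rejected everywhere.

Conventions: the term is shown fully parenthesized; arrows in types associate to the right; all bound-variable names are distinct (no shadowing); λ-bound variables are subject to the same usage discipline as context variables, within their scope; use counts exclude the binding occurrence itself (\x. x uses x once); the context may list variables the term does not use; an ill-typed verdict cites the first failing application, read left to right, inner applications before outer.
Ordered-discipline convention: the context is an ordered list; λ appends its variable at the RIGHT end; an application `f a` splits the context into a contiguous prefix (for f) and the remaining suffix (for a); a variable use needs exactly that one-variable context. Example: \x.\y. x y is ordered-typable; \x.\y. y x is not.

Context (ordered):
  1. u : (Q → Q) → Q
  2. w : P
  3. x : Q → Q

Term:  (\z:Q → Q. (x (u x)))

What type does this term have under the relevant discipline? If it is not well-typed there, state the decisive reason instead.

not well-typed under relevant — needs weakening: w, z unused
variable uses: u: 1×, w: 0×, x: 2×, z [bound]: 0×
order of uses: x, u, x
typing: ✓ — (Q → Q) → Q
per-discipline verdicts: ordered ✗ | linear ✗ | affine ✗ | relevant ✗ | unrestricted ✓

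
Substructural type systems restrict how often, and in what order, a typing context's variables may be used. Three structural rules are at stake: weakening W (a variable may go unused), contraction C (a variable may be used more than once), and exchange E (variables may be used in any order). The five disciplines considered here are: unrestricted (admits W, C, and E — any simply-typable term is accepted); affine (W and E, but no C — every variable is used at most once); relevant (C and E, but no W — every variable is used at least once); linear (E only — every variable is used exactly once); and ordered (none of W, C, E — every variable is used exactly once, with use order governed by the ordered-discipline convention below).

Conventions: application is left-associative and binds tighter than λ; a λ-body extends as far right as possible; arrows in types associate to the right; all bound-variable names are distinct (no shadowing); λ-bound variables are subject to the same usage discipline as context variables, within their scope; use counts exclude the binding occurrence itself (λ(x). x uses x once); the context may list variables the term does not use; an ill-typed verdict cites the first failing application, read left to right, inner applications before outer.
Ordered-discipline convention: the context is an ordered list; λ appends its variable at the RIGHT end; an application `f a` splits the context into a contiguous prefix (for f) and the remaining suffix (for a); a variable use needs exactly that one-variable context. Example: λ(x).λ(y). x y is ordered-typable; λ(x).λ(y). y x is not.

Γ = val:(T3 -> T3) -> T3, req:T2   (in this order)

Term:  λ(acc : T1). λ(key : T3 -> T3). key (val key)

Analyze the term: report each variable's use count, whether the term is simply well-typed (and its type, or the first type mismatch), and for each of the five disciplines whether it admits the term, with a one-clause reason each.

usage: val=1, req=0, acc [bound]=0, key [bound]=2
uses in reading order: key, val, key
typing: the term checks, with type T1 -> (T3 -> T3) -> T3
ordered: ✗, repeated use of key ×2; req, acc left unused
linear: ✗, repeated use of key ×2; req, acc left unused
affine: ✗, repeated use of key ×2
relevant: ✗, req, acc left unused
unrestricted: ✓, typability at T1 -> (T3 -> T3) -> T3 is all that's needed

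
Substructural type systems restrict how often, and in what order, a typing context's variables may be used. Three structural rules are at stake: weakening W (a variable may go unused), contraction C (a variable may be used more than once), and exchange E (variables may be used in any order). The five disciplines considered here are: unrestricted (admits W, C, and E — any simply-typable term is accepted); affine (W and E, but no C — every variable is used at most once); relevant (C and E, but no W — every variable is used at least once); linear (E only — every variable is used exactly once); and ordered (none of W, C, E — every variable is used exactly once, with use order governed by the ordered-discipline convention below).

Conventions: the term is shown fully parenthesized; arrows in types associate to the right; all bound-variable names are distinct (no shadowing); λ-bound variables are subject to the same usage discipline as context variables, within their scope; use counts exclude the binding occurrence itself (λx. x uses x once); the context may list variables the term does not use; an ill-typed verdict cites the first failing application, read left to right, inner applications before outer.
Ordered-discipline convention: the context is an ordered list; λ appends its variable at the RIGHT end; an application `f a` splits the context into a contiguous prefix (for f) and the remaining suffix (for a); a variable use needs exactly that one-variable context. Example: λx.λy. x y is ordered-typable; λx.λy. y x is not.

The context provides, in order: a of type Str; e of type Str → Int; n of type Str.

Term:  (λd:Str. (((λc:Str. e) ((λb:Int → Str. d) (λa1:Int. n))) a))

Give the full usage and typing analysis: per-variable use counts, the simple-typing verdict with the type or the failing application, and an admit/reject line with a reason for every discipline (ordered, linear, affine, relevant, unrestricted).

variable uses: a: 1×; e: 1×; n: 1×; d [bound]: 1×; c [bound]: 0×; b [bound]: 0×; a1 [bound]: 0×
use order (left to right): e, d, n, a
typing: the term checks, with type Str → Int
ordered ✗ (needs weakening: c, b, a1 unused)
linear ✗ (needs weakening: c, b, a1 unused)
affine ✓ (no duplicate uses among a, e, n, d, c, b, a1)
relevant ✗ (needs weakening: c, b, a1 unused)
unrestricted ✓ (simply typable at Str → Int; W, C, E all held)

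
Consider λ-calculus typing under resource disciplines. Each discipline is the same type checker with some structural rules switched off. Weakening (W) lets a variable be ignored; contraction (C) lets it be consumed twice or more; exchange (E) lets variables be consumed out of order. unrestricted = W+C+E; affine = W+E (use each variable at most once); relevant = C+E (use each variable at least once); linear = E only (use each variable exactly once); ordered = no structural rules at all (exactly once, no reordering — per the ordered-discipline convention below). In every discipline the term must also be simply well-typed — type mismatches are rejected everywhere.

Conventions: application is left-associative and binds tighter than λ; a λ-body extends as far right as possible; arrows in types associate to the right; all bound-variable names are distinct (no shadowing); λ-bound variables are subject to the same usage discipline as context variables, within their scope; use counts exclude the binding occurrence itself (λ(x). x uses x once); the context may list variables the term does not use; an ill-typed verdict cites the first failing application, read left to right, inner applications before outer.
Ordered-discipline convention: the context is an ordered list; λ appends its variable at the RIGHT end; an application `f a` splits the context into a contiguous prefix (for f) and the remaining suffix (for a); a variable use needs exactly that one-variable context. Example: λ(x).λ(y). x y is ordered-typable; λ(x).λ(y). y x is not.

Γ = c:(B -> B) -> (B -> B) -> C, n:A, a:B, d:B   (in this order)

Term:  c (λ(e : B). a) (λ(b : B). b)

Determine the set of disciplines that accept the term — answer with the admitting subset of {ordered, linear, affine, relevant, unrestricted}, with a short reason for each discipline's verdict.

accepted by: affine, unrestricted
use counts: c: 1, n: 0, a: 1, d: 0, e [bound]: 0, b [bound]: 1
uses in reading order: c, a, b
typing: ✓ — C
ordered: ✗ — n, d, e never used (weakening)
linear: ✗ — n, d, e never used (weakening)
affine: ✓ — none of c, n, a, d, e, b used more than once
relevant: ✗ — n, d, e never used (weakening)
unrestricted: ✓ — well-typed at C; no restrictions here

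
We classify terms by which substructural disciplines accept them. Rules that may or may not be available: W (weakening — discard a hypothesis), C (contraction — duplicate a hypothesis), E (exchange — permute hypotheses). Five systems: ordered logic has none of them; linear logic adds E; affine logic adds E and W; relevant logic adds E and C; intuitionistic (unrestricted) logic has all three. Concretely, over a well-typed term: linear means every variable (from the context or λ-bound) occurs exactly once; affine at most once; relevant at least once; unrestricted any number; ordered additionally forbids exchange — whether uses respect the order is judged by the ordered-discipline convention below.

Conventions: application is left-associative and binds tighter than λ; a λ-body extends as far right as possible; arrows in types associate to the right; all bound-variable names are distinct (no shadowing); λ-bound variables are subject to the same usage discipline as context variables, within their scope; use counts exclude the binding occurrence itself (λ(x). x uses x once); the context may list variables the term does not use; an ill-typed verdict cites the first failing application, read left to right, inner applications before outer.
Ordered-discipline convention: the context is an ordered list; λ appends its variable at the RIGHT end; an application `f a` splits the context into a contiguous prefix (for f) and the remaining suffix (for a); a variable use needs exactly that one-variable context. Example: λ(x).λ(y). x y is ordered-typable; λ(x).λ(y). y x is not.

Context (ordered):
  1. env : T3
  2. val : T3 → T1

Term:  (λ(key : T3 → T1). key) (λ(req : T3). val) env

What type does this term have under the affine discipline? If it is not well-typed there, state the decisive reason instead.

not well-typed under affine — fails simple typing
variable uses: env: 1×, val: 1×, key [bound]: 1×, req [bound]: 0×
left-to-right use order: key, val, env
typing: ill-typed: an application expects T3 → T1 but receives T3 → T3 → T1
all disciplines: ordered ✗, linear ✗, affine ✗, relevant ✗, unrestricted ✗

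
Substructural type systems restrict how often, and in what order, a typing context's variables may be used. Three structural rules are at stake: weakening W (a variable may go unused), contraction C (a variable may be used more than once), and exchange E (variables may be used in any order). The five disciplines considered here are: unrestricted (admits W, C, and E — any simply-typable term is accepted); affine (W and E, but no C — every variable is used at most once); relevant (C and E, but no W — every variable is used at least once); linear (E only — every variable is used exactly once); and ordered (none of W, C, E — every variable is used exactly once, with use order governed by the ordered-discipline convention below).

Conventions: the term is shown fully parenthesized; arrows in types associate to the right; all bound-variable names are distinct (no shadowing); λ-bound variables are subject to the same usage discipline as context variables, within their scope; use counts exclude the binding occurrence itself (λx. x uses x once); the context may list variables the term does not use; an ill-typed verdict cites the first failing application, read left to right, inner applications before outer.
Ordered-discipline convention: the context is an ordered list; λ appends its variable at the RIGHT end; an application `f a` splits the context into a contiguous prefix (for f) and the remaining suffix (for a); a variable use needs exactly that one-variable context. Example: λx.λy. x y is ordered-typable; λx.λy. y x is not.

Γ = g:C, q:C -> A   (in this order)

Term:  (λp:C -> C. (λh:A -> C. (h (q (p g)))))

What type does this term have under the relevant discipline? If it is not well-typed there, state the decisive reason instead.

term : (C -> C) -> (A -> C) -> C
usage: g: 1; q: 1; p [bound]: 1; h [bound]: 1
left-to-right use order: h, q, p, g
typing: well-typed at (C -> C) -> (A -> C) -> C
per-discipline verdicts: ordered ✗; linear ✓; affine ✓; relevant ✓; unrestricted ✓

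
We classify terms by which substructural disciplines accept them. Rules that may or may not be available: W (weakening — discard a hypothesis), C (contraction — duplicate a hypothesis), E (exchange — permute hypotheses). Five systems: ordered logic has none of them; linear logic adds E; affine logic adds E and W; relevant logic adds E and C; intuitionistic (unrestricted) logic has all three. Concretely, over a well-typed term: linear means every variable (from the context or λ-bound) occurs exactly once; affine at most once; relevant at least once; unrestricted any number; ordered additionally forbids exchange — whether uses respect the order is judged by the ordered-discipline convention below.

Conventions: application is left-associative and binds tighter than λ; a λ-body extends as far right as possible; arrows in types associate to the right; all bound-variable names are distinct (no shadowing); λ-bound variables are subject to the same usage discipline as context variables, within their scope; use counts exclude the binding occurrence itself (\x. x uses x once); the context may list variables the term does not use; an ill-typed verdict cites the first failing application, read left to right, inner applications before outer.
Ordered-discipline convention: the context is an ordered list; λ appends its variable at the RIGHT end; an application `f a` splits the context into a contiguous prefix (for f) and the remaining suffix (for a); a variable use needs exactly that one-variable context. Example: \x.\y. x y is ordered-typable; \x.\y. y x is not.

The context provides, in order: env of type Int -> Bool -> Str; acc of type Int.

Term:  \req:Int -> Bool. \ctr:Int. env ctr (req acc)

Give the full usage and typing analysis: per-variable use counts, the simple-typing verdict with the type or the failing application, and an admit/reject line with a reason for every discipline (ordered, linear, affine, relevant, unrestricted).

counts: env: 1, acc: 1, req [bound]: 1, ctr [bound]: 1
uses in reading order: env, ctr, req, acc
typing: well-typed — term : (Int -> Bool) -> Int -> Str
ordered: ✗ — no ordered split (uses run env, ctr, req, acc)
linear: ✓ — each of env, acc, req, ctr used exactly once
affine: ✓ — at most one use each (env, acc, req, ctr)
relevant: ✓ — none of env, acc, req, ctr goes unused
unrestricted: ✓ — type-checks ((Int -> Bool) -> Int -> Str) and nothing is barred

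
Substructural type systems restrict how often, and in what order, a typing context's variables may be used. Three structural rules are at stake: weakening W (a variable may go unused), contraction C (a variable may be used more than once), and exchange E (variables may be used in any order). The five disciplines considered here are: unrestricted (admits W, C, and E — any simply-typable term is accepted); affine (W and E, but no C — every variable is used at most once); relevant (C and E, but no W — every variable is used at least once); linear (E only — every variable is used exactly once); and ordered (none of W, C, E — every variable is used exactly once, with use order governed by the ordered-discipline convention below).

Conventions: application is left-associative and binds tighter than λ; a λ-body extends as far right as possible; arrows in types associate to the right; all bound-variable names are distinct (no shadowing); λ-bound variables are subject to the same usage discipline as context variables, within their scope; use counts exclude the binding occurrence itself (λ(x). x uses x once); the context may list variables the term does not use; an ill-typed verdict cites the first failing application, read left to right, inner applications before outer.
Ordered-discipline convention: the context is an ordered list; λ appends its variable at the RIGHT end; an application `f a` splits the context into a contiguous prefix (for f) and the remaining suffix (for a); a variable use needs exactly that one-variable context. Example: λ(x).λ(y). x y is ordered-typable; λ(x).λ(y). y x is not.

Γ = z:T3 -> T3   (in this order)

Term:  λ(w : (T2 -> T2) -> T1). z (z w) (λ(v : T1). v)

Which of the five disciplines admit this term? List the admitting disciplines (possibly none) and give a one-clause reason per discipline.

admitting disciplines: none
usage: z=2; w (λ-bound)=1; v (λ-bound)=1
uses in reading order: z, z, w, v
typing: ill-typed: argument of type (T2 -> T2) -> T1 where T3 is required
ordered: ✗ — a type mismatch blocks all five
linear: ✗ — the type mismatch rejects it
affine: ✗ — not simply typable
relevant: ✗ — fails simple typing
unrestricted: ✗ — a type mismatch blocks all five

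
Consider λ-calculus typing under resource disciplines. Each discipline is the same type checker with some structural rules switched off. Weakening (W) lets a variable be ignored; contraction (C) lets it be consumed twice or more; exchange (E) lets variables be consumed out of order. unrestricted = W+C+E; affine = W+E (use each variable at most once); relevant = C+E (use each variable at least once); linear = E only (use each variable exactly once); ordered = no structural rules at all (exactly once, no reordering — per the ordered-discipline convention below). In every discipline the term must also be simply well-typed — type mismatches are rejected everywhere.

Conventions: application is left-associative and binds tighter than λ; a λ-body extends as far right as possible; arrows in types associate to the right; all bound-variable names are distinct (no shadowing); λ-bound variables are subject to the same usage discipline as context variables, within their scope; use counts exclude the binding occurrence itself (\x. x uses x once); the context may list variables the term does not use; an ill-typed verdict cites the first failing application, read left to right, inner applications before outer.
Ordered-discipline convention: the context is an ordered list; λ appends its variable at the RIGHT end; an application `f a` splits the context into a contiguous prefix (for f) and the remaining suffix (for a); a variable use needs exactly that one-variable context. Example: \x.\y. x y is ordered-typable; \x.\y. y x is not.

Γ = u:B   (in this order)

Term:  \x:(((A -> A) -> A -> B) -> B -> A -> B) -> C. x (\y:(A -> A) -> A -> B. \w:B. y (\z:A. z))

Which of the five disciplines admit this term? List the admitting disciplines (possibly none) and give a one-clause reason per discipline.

admitted in: affine, unrestricted
usage: u: 0×, x (bound): 1×, y (bound): 1×, w (bound): 0×, z (bound): 1×
left-to-right use order: x, y, z
typing: well-typed at ((((A -> A) -> A -> B) -> B -> A -> B) -> C) -> C
ordered: ✗ — u, w never used (weakening)
linear: ✗ — u, w never used (weakening)
affine: ✓ — none of u, x, y, w, z used more than once
relevant: ✗ — u, w never used (weakening)
unrestricted: ✓ — well-typed at ((((A -> A) -> A -> B) -> B -> A -> B) -> C) -> C; no restrictions here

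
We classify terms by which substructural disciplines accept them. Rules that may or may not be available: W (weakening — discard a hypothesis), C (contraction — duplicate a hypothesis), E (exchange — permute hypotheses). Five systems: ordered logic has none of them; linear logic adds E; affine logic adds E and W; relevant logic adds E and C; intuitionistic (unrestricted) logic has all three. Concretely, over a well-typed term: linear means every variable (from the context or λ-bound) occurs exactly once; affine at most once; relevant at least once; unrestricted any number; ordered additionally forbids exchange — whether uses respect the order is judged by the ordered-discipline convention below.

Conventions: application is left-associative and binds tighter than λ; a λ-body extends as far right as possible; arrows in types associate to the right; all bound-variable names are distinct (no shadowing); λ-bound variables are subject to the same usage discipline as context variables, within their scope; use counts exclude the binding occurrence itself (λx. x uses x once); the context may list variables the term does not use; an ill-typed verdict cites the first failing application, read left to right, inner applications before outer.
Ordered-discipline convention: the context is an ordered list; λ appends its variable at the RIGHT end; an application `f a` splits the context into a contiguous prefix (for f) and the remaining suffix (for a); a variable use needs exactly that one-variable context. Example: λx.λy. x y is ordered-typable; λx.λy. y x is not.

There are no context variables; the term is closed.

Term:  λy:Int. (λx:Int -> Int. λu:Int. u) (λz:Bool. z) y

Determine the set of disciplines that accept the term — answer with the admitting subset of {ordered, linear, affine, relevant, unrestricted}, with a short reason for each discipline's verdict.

accepted by: none
usage: y (λ-bound): 1, x (λ-bound): 0, u (λ-bound): 1, z (λ-bound): 1
left-to-right use order: u, z, y
typing: ill-typed: an application expects Int -> Int but receives Bool -> Bool
ordered: ✗, a type mismatch blocks all five
linear: ✗, the type mismatch rejects it
affine: ✗, not simply typable
relevant: ✗, fails simple typing
unrestricted: ✗, a type mismatch blocks all five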